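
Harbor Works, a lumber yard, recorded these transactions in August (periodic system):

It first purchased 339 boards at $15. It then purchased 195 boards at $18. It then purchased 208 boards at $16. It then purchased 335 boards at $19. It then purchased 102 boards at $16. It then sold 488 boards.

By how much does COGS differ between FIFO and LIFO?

$1,046

FIFO COGS: 339 @ $15 + 149 @ $18 = $7,767
LIFO COGS: 102 @ $16 + 335 @ $19 + 51 @ $16 = $8,813
Difference = |$7,767 − $8,813| = $1,046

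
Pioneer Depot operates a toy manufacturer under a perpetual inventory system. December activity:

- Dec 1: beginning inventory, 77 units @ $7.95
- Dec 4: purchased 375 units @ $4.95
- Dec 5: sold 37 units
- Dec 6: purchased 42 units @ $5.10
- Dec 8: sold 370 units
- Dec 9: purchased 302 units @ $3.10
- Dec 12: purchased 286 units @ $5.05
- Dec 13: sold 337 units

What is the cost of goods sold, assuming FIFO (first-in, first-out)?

COGS = $3,457.60

Dec 5, 37 sold [FIFO — oldest first]: 37 @ $7.95 = $294.15
Dec 8, 370 sold [FIFO — oldest first]: 40 @ $7.95 + 330 @ $4.95 = $1,951.50
Dec 13, 337 sold [FIFO — oldest first]: 45 @ $4.95 + 42 @ $5.10 + 250 @ $3.10 = $1,211.95
Total COGS = $294.15 + $1,951.50 + $1,211.95 = $3,457.60
Ending inventory: 52 @ $3.10 + 286 @ $5.05 = $1,605.50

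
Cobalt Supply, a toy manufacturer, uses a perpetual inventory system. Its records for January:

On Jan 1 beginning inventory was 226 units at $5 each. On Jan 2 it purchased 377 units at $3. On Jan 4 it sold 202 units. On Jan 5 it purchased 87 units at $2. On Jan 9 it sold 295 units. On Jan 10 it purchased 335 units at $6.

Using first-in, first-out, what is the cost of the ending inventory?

Ending inventory = $2,502

Jan 4, 202 sold [FIFO — oldest first]: 202 @ $5 = $1,010
Jan 9, 295 sold [FIFO — oldest first]: 24 @ $5 + 271 @ $3 = $933
Total COGS = $1,010 + $933 = $1,943
Ending inventory: 106 @ $3 + 87 @ $2 + 335 @ $6 = $2,502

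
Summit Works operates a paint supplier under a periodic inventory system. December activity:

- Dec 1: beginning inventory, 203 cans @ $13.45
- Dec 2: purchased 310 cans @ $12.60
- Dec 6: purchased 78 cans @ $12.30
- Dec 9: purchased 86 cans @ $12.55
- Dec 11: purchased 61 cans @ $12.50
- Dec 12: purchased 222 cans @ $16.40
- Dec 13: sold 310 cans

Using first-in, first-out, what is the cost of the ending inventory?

Ending inventory = $8,999.80

Dec 13, 310 sold [FIFO — oldest first]: 203 @ $13.45 + 107 @ $12.60 = $4,078.55
Ending inventory: 203 @ $12.60 + 78 @ $12.30 + 86 @ $12.55 + 61 @ $12.50 + 222 @ $16.40 = $8,999.80
Check: goods available $13,078.35 = COGS $4,078.55 + ending $8,999.80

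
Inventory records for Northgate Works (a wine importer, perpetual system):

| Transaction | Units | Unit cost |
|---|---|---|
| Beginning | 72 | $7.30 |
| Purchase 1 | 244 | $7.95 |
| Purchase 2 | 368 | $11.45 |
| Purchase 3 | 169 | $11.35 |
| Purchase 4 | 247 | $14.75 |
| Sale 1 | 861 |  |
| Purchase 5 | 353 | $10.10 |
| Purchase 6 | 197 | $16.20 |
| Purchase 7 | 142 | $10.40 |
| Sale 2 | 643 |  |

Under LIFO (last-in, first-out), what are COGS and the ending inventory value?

COGS = $18,125.75; ending inventory = $2,348.15

Sale 1 (861) [LIFO — newest first]: 247 @ $14.75 + 169 @ $11.35 + 368 @ $11.45 + 77 @ $7.95 = $10,387.15
Sale 2 (643) [LIFO — newest first]: 142 @ $10.40 + 197 @ $16.20 + 304 @ $10.10 = $7,738.60
Total COGS = $10,387.15 + $7,738.60 = $18,125.75
Ending inventory: 72 @ $7.30 + 167 @ $7.95 + 49 @ $10.10 = $2,348.15
Check: goods available $20,473.90 = COGS $18,125.75 + ending $2,348.15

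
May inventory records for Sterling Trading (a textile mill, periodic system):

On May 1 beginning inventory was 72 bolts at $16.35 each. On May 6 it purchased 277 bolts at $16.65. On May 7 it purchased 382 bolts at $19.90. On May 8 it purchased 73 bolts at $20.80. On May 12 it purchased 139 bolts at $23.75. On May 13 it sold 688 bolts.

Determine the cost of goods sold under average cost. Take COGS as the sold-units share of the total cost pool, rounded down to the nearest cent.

COGS = $13,286.27

May 13, sell 688: 688/943 × $18,210.70 → $13,286.27
Ending inventory (cost pool remaining) = $4,924.43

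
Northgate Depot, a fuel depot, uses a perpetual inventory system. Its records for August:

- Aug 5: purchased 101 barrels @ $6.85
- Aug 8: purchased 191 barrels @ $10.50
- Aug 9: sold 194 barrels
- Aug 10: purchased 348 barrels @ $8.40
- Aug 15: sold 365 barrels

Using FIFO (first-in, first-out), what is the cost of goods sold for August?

Aug 9, 194 sold [FIFO — oldest first]: 101 @ $6.85 + 93 @ $10.50 = $1,668.35
Aug 15, 365 sold [FIFO — oldest first]: 98 @ $10.50 + 267 @ $8.40 = $3,271.80
Total COGS = $1,668.35 + $3,271.80 = $4,940.15
Ending inventory: 81 @ $8.40 = $680.40
Check: goods available $5,620.55 = COGS $4,940.15 + ending $680.40

COGS = $4,940.15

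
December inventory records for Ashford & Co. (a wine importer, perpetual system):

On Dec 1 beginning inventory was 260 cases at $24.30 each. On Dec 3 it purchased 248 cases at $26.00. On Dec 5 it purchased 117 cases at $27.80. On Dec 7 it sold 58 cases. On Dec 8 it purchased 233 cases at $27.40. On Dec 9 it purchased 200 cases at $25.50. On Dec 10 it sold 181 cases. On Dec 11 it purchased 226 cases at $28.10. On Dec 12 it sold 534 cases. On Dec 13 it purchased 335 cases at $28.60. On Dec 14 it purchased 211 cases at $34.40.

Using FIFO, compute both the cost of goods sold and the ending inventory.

Dec 7, 58 sold [FIFO — oldest first]: 58 @ $24.30 = $1,409.40
Dec 10, 181 sold [FIFO — oldest first]: 181 @ $24.30 = $4,398.30
Dec 12, 534 sold [FIFO — oldest first]: 21 @ $24.30 + 248 @ $26.00 + 117 @ $27.80 + 148 @ $27.40 = $14,266.10
Total COGS = $1,409.40 + $4,398.30 + $14,266.10 = $20,073.80
Ending inventory: 85 @ $27.40 + 200 @ $25.50 + 226 @ $28.10 + 335 @ $28.60 + 211 @ $34.40 = $30,619.00

COGS = $20,073.80; ending inventory = $30,619.00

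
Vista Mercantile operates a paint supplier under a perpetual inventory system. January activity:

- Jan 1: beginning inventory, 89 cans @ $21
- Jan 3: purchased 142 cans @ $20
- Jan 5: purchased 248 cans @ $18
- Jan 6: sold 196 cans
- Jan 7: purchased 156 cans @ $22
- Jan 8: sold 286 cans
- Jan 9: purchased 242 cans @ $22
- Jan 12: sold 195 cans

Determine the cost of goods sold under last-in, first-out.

COGS = $13,746

Jan 6, 196 sold [LIFO — newest first]: 196 @ $18 = $3,528
Jan 8, 286 sold [LIFO — newest first]: 156 @ $22 + 52 @ $18 + 78 @ $20 = $5,928
Jan 12, 195 sold [LIFO — newest first]: 195 @ $22 = $4,290
Total COGS = $3,528 + $5,928 + $4,290 = $13,746
Ending inventory: 89 @ $21 + 64 @ $20 + 47 @ $22 = $4,183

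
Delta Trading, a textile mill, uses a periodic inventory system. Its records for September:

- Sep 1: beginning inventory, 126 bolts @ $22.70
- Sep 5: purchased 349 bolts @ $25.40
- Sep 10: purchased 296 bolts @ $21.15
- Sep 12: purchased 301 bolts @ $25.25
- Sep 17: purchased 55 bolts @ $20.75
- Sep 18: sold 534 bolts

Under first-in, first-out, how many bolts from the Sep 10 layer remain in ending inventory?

237

Sep 18, 534 sold [FIFO — oldest first]: 126 @ $22.70 + 349 @ $25.40 + 59 @ $21.15 = $12,972.65
Ending inventory: 237 @ $21.15 + 301 @ $25.25 + 55 @ $20.75 = $13,754.05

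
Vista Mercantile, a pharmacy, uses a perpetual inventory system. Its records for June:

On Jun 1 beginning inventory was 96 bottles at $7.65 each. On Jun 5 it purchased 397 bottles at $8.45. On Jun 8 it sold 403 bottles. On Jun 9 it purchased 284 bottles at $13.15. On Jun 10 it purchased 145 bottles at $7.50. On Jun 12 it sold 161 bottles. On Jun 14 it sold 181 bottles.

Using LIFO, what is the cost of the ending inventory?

Jun 8, 403 sold [LIFO — newest first]: 397 @ $8.45 + 6 @ $7.65 = $3,400.55
Jun 12, 161 sold [LIFO — newest first]: 145 @ $7.50 + 16 @ $13.15 = $1,297.90
Jun 14, 181 sold [LIFO — newest first]: 181 @ $13.15 = $2,380.15
Total COGS = $3,400.55 + $1,297.90 + $2,380.15 = $7,078.60
Ending inventory: 90 @ $7.65 + 87 @ $13.15 = $1,832.55
Check: goods available $8,911.15 = COGS $7,078.60 + ending $1,832.55

Ending inventory = $1,832.55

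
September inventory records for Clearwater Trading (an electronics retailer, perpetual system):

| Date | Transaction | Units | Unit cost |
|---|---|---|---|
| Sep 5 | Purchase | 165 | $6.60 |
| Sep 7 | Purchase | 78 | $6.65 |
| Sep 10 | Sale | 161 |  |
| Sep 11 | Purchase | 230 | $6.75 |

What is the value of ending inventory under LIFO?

Sep 10, 161 sold [LIFO — newest first]: 78 @ $6.65 + 83 @ $6.60 = $1,066.50
Ending inventory: 82 @ $6.60 + 230 @ $6.75 = $2,093.70

Ending inventory = $2,093.70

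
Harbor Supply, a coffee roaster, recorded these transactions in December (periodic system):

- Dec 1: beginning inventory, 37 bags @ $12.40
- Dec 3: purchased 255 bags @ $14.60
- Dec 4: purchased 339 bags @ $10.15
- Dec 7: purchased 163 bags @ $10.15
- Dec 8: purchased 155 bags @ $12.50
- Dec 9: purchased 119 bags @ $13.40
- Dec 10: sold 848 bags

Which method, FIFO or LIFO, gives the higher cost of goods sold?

FIFO COGS: 37 @ $12.40 + 255 @ $14.60 + 339 @ $10.15 + 163 @ $10.15 + 54 @ $12.50 = $9,952.10
LIFO COGS: 119 @ $13.40 + 155 @ $12.50 + 163 @ $10.15 + 339 @ $10.15 + 72 @ $14.60 = $9,678.60

FIFO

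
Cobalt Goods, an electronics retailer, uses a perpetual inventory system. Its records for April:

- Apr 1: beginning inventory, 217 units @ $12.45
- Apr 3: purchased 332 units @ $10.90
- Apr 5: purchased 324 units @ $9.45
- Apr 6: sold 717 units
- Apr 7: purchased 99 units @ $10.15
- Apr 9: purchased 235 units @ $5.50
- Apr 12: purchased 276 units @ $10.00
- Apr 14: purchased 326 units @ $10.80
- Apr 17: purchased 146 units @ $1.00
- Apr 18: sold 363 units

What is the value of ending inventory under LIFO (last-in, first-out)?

Ending inventory = $8,176.75

Apr 6, 717 sold [LIFO — newest first]: 324 @ $9.45 + 332 @ $10.90 + 61 @ $12.45 = $7,440.05
Apr 18, 363 sold [LIFO — newest first]: 146 @ $1.00 + 217 @ $10.80 = $2,489.60
Total COGS = $7,440.05 + $2,489.60 = $9,929.65
Ending inventory: 156 @ $12.45 + 99 @ $10.15 + 235 @ $5.50 + 276 @ $10.00 + 109 @ $10.80 = $8,176.75
Check: goods available $18,106.40 = COGS $9,929.65 + ending $8,176.75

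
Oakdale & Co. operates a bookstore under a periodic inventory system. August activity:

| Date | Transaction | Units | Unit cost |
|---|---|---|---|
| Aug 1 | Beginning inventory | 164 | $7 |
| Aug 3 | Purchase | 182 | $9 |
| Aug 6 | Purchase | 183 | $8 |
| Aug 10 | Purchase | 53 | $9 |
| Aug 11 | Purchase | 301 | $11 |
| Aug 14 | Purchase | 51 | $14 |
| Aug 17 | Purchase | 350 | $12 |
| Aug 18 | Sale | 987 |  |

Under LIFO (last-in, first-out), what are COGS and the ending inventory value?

COGS = $10,607; ending inventory = $2,345

Aug 18, 987 sold [LIFO — newest first]: 350 @ $12 + 51 @ $14 + 301 @ $11 + 53 @ $9 + 183 @ $8 + 49 @ $9 = $10,607
Ending inventory: 164 @ $7 + 133 @ $9 = $2,345
Check: goods available $12,952 = COGS $10,607 + ending $2,345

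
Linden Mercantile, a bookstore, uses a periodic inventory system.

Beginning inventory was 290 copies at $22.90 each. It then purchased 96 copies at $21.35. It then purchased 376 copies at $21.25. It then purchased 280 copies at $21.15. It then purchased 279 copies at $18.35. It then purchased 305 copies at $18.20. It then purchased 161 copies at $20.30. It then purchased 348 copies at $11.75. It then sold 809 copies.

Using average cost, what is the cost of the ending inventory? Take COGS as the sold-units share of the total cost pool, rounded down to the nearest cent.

Ending inventory = $25,234.72

Sale 1, sell 809: 809/2135 × $40,630.55 → $15,395.83
Ending inventory (cost pool remaining) = $25,234.72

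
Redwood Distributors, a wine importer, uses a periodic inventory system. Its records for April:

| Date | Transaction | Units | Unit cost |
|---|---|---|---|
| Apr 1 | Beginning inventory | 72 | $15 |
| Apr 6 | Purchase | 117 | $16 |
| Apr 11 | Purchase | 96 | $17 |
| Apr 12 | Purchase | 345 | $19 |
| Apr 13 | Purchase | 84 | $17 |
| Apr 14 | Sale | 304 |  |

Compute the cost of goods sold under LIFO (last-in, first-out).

Apr 14, 304 sold [LIFO — newest first]: 84 @ $17 + 220 @ $19 = $5,608
Ending inventory: 72 @ $15 + 117 @ $16 + 96 @ $17 + 125 @ $19 = $6,959
Check: goods available $12,567 = COGS $5,608 + ending $6,959

COGS = $5,608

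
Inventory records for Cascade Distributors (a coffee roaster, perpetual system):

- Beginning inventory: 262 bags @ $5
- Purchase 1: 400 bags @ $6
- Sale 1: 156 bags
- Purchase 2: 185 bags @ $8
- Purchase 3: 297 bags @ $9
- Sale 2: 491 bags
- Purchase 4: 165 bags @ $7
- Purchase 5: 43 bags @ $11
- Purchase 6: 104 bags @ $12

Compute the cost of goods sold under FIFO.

COGS = $3,620

Sale 1 (156) [FIFO — oldest first]: 156 @ $5 = $780
Sale 2 (491) [FIFO — oldest first]: 106 @ $5 + 385 @ $6 = $2,840
Total COGS = $780 + $2,840 = $3,620
Ending inventory: 15 @ $6 + 185 @ $8 + 297 @ $9 + 165 @ $7 + 43 @ $11 + 104 @ $12 = $7,119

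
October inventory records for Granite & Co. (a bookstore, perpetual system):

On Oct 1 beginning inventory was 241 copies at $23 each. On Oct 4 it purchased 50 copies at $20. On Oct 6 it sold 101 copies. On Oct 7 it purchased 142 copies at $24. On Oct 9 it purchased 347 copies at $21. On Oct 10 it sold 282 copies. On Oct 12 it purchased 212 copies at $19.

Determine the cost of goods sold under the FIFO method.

COGS = $8,751

Oct 6, 101 sold [FIFO — oldest first]: 101 @ $23 = $2,323
Oct 10, 282 sold [FIFO — oldest first]: 140 @ $23 + 50 @ $20 + 92 @ $24 = $6,428
Total COGS = $2,323 + $6,428 = $8,751
Ending inventory: 50 @ $24 + 347 @ $21 + 212 @ $19 = $12,515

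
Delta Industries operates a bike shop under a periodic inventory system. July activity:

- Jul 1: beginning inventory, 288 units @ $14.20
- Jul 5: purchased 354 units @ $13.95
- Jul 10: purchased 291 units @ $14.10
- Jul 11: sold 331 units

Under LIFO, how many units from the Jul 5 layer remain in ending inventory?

314

Jul 11, 331 sold [LIFO — newest first]: 291 @ $14.10 + 40 @ $13.95 = $4,661.10
Ending inventory: 288 @ $14.20 + 314 @ $13.95 = $8,469.90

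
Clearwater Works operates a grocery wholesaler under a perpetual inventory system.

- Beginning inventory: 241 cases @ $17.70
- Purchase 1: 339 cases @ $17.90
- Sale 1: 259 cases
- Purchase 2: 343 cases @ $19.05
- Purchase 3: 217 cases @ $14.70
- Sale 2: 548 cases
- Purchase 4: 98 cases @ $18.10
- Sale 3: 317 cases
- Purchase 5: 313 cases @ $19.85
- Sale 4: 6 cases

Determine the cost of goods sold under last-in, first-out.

Sale 1 (259) [LIFO — newest first]: 259 @ $17.90 = $4,636.10
Sale 2 (548) [LIFO — newest first]: 217 @ $14.70 + 331 @ $19.05 = $9,495.45
Sale 3 (317) [LIFO — newest first]: 98 @ $18.10 + 12 @ $19.05 + 80 @ $17.90 + 127 @ $17.70 = $5,682.30
Sale 4 (6) [LIFO — newest first]: 6 @ $19.85 = $119.10
Total COGS = $4,636.10 + $9,495.45 + $5,682.30 + $119.10 = $19,932.95
Ending inventory: 114 @ $17.70 + 307 @ $19.85 = $8,111.75
Check: goods available $28,044.70 = COGS $19,932.95 + ending $8,111.75

COGS = $19,932.95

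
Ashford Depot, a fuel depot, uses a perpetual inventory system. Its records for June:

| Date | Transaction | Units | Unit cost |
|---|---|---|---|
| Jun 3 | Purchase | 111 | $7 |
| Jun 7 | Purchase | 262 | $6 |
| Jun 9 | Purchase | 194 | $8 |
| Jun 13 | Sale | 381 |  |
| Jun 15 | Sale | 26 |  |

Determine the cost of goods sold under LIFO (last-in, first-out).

COGS = $2,830

Jun 13, 381 sold [LIFO — newest first]: 194 @ $8 + 187 @ $6 = $2,674
Jun 15, 26 sold [LIFO — newest first]: 26 @ $6 = $156
Total COGS = $2,674 + $156 = $2,830
Ending inventory: 111 @ $7 + 49 @ $6 = $1,071
Check: goods available $3,901 = COGS $2,830 + ending $1,071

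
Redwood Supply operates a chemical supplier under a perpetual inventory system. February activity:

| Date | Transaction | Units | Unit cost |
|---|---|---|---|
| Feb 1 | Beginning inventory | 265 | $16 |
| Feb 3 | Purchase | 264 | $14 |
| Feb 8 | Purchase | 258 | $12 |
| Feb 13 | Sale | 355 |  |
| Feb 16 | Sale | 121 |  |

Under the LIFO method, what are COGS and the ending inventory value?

Feb 13, 355 sold [LIFO — newest first]: 258 @ $12 + 97 @ $14 = $4,454
Feb 16, 121 sold [LIFO — newest first]: 121 @ $14 = $1,694
Total COGS = $4,454 + $1,694 = $6,148
Ending inventory: 265 @ $16 + 46 @ $14 = $4,884

COGS = $6,148; ending inventory = $4,884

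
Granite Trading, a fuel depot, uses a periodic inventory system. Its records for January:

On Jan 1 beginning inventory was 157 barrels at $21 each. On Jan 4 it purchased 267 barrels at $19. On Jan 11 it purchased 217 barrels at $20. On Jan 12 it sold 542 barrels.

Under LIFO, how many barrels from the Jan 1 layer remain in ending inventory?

Jan 12, 542 sold [LIFO — newest first]: 217 @ $20 + 267 @ $19 + 58 @ $21 = $10,631
Ending inventory: 99 @ $21 = $2,079

99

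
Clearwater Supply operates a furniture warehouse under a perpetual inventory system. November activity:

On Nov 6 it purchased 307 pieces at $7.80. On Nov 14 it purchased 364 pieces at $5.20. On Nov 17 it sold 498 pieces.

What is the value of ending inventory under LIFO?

Ending inventory = $1,349.40

Nov 17, 498 sold [LIFO — newest first]: 364 @ $5.20 + 134 @ $7.80 = $2,938.00
Ending inventory: 173 @ $7.80 = $1,349.40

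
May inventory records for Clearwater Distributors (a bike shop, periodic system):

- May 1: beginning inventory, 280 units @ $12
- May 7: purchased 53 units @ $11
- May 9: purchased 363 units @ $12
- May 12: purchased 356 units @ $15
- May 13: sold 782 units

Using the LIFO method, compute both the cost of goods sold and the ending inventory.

May 13, 782 sold [LIFO — newest first]: 356 @ $15 + 363 @ $12 + 53 @ $11 + 10 @ $12 = $10,399
Ending inventory: 270 @ $12 = $3,240

COGS = $10,399; ending inventory = $3,240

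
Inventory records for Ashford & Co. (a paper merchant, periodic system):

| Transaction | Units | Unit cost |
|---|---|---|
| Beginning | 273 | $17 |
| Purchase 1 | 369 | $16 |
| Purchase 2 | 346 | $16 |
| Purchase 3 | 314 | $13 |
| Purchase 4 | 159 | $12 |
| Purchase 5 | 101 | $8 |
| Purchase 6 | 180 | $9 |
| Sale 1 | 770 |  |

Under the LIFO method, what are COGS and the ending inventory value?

COGS = $8,674; ending inventory = $15,825

Sale 1 (770) [LIFO — newest first]: 180 @ $9 + 101 @ $8 + 159 @ $12 + 314 @ $13 + 16 @ $16 = $8,674
Ending inventory: 273 @ $17 + 369 @ $16 + 330 @ $16 = $15,825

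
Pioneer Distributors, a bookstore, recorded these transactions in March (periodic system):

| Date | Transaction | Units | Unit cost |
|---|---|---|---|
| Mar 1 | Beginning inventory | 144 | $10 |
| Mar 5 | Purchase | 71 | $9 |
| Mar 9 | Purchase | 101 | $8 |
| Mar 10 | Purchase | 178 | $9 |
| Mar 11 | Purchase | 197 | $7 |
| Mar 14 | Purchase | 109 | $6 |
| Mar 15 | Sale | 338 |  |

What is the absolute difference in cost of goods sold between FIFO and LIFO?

$764

FIFO COGS: 144 @ $10 + 71 @ $9 + 101 @ $8 + 22 @ $9 = $3,085
LIFO COGS: 109 @ $6 + 197 @ $7 + 32 @ $9 = $2,321
Difference = |$3,085 − $2,321| = $764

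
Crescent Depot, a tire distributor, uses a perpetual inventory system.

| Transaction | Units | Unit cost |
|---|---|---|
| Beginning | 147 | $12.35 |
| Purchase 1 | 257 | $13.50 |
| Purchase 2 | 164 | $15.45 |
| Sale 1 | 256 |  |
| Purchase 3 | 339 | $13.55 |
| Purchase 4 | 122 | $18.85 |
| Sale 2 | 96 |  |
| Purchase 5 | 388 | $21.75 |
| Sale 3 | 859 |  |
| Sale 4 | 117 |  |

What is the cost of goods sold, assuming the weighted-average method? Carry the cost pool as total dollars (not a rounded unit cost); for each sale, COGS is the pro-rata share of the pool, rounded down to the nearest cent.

After Beginning: 147 on hand, pool $1,815.45 (≈ $12.3500 each)
After Purchase 1: 404 on hand, pool $5,284.95 (≈ $13.0816 each)
After Purchase 2: 568 on hand, pool $7,818.75 (≈ $13.7654 each)
Sale 1, sell 256: 256/568 × $7,818.75 → $3,523.94
After Purchase 3: 651 on hand, pool $8,888.26 (≈ $13.6532 each)
After Purchase 4: 773 on hand, pool $11,187.96 (≈ $14.4734 each)
Sale 2, sell 96: 96/773 × $11,187.96 → $1,389.44
After Purchase 5: 1065 on hand, pool $18,237.52 (≈ $17.1244 each)
Sale 3, sell 859: 859/1065 × $18,237.52 → $14,709.88
Sale 4, sell 117: 117/206 × $3,527.64 → $2,003.56
Total COGS = $3,523.94 + $1,389.44 + $14,709.88 + $2,003.56 = $21,626.82
Ending inventory (cost pool remaining) = $1,524.08

COGS = $21,626.82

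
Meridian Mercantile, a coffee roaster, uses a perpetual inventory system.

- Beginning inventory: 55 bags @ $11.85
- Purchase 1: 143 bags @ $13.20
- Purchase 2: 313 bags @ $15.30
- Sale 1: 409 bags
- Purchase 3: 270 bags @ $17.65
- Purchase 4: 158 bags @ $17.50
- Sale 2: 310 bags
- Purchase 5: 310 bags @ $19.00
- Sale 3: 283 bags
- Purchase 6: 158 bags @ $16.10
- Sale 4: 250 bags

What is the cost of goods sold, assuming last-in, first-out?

Sale 1 (409) [LIFO — newest first]: 313 @ $15.30 + 96 @ $13.20 = $6,056.10
Sale 2 (310) [LIFO — newest first]: 158 @ $17.50 + 152 @ $17.65 = $5,447.80
Sale 3 (283) [LIFO — newest first]: 283 @ $19.00 = $5,377.00
Sale 4 (250) [LIFO — newest first]: 158 @ $16.10 + 27 @ $19.00 + 65 @ $17.65 = $4,204.05
Total COGS = $6,056.10 + $5,447.80 + $5,377.00 + $4,204.05 = $21,084.95
Ending inventory: 55 @ $11.85 + 47 @ $13.20 + 53 @ $17.65 = $2,207.60
Check: goods available $23,292.55 = COGS $21,084.95 + ending $2,207.60

COGS = $21,084.95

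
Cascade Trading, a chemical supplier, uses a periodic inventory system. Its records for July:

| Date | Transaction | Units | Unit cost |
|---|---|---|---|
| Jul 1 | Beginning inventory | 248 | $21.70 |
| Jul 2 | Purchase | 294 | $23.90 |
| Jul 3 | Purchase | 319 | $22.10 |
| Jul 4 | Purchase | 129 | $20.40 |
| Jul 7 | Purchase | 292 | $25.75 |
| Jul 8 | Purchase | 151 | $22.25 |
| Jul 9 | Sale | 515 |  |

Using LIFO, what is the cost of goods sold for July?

Jul 9, 515 sold [LIFO — newest first]: 151 @ $22.25 + 292 @ $25.75 + 72 @ $20.40 = $12,347.55
Ending inventory: 248 @ $21.70 + 294 @ $23.90 + 319 @ $22.10 + 57 @ $20.40 = $20,620.90
Check: goods available $32,968.45 = COGS $12,347.55 + ending $20,620.90

COGS = $12,347.55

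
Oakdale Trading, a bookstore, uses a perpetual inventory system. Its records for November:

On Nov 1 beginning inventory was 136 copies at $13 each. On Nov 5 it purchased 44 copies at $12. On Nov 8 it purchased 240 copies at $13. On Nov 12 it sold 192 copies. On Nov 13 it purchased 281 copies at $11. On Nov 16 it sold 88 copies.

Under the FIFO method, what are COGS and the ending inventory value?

Nov 12, 192 sold [FIFO — oldest first]: 136 @ $13 + 44 @ $12 + 12 @ $13 = $2,452
Nov 16, 88 sold [FIFO — oldest first]: 88 @ $13 = $1,144
Total COGS = $2,452 + $1,144 = $3,596
Ending inventory: 140 @ $13 + 281 @ $11 = $4,911

COGS = $3,596; ending inventory = $4,911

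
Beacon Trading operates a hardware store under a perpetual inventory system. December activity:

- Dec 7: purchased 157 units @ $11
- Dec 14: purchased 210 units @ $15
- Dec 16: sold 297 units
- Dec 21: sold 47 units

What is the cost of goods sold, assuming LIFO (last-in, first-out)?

Dec 16, 297 sold [LIFO — newest first]: 210 @ $15 + 87 @ $11 = $4,107
Dec 21, 47 sold [LIFO — newest first]: 47 @ $11 = $517
Total COGS = $4,107 + $517 = $4,624
Ending inventory: 23 @ $11 = $253
Check: goods available $4,877 = COGS $4,624 + ending $253

COGS = $4,624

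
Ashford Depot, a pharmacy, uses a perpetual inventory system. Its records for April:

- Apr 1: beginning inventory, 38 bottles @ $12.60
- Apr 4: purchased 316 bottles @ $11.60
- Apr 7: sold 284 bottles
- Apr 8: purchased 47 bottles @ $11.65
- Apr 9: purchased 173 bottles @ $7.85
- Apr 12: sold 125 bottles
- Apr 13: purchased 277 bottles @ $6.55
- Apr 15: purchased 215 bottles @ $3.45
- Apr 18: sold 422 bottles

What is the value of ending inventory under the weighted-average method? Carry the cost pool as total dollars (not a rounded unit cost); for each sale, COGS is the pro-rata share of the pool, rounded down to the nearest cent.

Ending inventory = $1,468.88

After Apr 1: 38 on hand, pool $478.80 (≈ $12.6000 each)
After Apr 4: 354 on hand, pool $4,144.40 (≈ $11.7073 each)
Apr 7, sell 284: 284/354 × $4,144.40 → $3,324.88
After Apr 8: 117 on hand, pool $1,367.07 (≈ $11.6844 each)
After Apr 9: 290 on hand, pool $2,725.12 (≈ $9.3970 each)
Apr 12, sell 125: 125/290 × $2,725.12 → $1,174.62
After Apr 13: 442 on hand, pool $3,364.85 (≈ $7.6128 each)
After Apr 15: 657 on hand, pool $4,106.60 (≈ $6.2505 each)
Apr 18, sell 422: 422/657 × $4,106.60 → $2,637.72
Total COGS = $3,324.88 + $1,174.62 + $2,637.72 = $7,137.22
Ending inventory (cost pool remaining) = $1,468.88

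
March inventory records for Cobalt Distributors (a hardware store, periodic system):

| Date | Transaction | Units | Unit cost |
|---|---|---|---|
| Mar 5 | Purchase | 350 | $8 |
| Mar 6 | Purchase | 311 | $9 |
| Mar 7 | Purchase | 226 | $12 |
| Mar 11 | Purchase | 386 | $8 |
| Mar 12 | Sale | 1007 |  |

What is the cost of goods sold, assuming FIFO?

Mar 12, 1007 sold [FIFO — oldest first]: 350 @ $8 + 311 @ $9 + 226 @ $12 + 120 @ $8 = $9,271
Ending inventory: 266 @ $8 = $2,128

COGS = $9,271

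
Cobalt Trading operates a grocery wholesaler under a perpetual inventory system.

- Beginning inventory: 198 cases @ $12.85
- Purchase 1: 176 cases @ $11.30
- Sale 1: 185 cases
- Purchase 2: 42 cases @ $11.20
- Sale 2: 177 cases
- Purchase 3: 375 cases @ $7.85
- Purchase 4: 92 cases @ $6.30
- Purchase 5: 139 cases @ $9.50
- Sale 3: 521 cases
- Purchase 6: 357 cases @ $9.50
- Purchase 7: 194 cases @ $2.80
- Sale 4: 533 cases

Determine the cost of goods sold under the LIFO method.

COGS = $12,249.90

Sale 1 (185) [LIFO — newest first]: 176 @ $11.30 + 9 @ $12.85 = $2,104.45
Sale 2 (177) [LIFO — newest first]: 42 @ $11.20 + 135 @ $12.85 = $2,205.15
Sale 3 (521) [LIFO — newest first]: 139 @ $9.50 + 92 @ $6.30 + 290 @ $7.85 = $4,176.60
Sale 4 (533) [LIFO — newest first]: 194 @ $2.80 + 339 @ $9.50 = $3,763.70
Total COGS = $2,104.45 + $2,205.15 + $4,176.60 + $3,763.70 = $12,249.90
Ending inventory: 54 @ $12.85 + 85 @ $7.85 + 18 @ $9.50 = $1,532.15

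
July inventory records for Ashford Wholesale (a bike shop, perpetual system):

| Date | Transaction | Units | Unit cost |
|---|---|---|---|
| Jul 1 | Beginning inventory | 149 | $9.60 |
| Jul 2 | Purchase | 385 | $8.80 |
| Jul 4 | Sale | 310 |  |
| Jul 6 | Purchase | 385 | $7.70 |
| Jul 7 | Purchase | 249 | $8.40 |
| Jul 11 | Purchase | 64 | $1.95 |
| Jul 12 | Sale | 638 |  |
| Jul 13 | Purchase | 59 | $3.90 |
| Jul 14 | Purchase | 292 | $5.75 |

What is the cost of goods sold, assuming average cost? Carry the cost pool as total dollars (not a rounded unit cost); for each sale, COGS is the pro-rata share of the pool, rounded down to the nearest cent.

After Jul 1: 149 on hand, pool $1,430.40 (≈ $9.6000 each)
After Jul 2: 534 on hand, pool $4,818.40 (≈ $9.0232 each)
Jul 4, sell 310: 310/534 × $4,818.40 → $2,797.19
After Jul 6: 609 on hand, pool $4,985.71 (≈ $8.1867 each)
After Jul 7: 858 on hand, pool $7,077.31 (≈ $8.2486 each)
After Jul 11: 922 on hand, pool $7,202.11 (≈ $7.8114 each)
Jul 12, sell 638: 638/922 × $7,202.11 → $4,983.67
After Jul 13: 343 on hand, pool $2,448.54 (≈ $7.1386 each)
After Jul 14: 635 on hand, pool $4,127.54 (≈ $6.5001 each)
Total COGS = $2,797.19 + $4,983.67 = $7,780.86
Ending inventory (cost pool remaining) = $4,127.54
Check: goods available $11,908.40 = COGS $7,780.86 + ending $4,127.54

COGS = $7,780.86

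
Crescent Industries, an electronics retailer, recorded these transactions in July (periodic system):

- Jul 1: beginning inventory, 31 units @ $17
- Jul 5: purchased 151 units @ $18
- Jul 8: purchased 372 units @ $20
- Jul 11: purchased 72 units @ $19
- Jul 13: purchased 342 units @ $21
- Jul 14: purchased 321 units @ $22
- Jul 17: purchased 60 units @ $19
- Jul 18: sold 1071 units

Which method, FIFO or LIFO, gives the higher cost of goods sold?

LIFO

FIFO COGS: 31 @ $17 + 151 @ $18 + 372 @ $20 + 72 @ $19 + 342 @ $21 + 103 @ $22 = $21,501
LIFO COGS: 60 @ $19 + 321 @ $22 + 342 @ $21 + 72 @ $19 + 276 @ $20 = $22,272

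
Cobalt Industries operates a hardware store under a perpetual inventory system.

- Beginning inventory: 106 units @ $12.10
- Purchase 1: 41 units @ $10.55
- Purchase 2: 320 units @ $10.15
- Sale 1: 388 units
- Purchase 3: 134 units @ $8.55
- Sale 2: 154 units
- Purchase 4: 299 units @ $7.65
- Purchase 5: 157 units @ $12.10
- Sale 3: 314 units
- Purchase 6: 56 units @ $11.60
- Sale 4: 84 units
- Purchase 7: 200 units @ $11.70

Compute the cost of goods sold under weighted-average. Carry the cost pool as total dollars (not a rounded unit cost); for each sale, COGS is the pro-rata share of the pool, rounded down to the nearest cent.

After Beginning: 106 on hand, pool $1,282.60 (≈ $12.1000 each)
After Purchase 1: 147 on hand, pool $1,715.15 (≈ $11.6677 each)
After Purchase 2: 467 on hand, pool $4,963.15 (≈ $10.6277 each)
Sale 1, sell 388: 388/467 × $4,963.15 → $4,123.55
After Purchase 3: 213 on hand, pool $1,985.30 (≈ $9.3207 each)
Sale 2, sell 154: 154/213 × $1,985.30 → $1,435.38
After Purchase 4: 358 on hand, pool $2,837.27 (≈ $7.9253 each)
After Purchase 5: 515 on hand, pool $4,736.97 (≈ $9.1980 each)
Sale 3, sell 314: 314/515 × $4,736.97 → $2,888.17
After Purchase 6: 257 on hand, pool $2,498.40 (≈ $9.7214 each)
Sale 4, sell 84: 84/257 × $2,498.40 → $816.59
After Purchase 7: 373 on hand, pool $4,021.81 (≈ $10.7823 each)
Total COGS = $4,123.55 + $1,435.38 + $2,888.17 + $816.59 = $9,263.69
Ending inventory (cost pool remaining) = $4,021.81

COGS = $9,263.69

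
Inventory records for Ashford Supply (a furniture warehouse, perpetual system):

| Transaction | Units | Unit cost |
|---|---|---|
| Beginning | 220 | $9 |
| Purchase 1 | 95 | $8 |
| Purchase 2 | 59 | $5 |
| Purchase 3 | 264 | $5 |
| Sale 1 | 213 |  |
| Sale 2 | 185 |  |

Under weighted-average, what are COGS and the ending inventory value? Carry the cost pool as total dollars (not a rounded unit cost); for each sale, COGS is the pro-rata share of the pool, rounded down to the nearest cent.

After Beginning: 220 on hand, pool $1,980.00 (≈ $9.0000 each)
After Purchase 1: 315 on hand, pool $2,740.00 (≈ $8.6984 each)
After Purchase 2: 374 on hand, pool $3,035.00 (≈ $8.1150 each)
After Purchase 3: 638 on hand, pool $4,355.00 (≈ $6.8260 each)
Sale 1, sell 213: 213/638 × $4,355.00 → $1,453.94
Sale 2, sell 185: 185/425 × $2,901.06 → $1,262.81
Total COGS = $1,453.94 + $1,262.81 = $2,716.75
Ending inventory (cost pool remaining) = $1,638.25
Check: goods available $4,355.00 = COGS $2,716.75 + ending $1,638.25

COGS = $2,716.75; ending inventory = $1,638.25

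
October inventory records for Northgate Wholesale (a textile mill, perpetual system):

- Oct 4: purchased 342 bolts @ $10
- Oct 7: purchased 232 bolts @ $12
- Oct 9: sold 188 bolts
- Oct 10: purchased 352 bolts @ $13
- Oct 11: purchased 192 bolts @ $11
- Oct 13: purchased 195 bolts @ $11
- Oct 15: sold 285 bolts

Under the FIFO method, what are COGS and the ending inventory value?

COGS = $4,992; ending inventory = $10,045

Oct 9, 188 sold [FIFO — oldest first]: 188 @ $10 = $1,880
Oct 15, 285 sold [FIFO — oldest first]: 154 @ $10 + 131 @ $12 = $3,112
Total COGS = $1,880 + $3,112 = $4,992
Ending inventory: 101 @ $12 + 352 @ $13 + 192 @ $11 + 195 @ $11 = $10,045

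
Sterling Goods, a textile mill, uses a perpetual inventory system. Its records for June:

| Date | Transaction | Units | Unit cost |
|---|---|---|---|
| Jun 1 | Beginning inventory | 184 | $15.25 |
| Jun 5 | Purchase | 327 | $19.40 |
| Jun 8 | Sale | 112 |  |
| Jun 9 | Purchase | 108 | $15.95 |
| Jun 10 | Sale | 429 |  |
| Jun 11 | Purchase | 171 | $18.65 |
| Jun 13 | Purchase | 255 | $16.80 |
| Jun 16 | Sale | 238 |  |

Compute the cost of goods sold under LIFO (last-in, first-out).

COGS = $13,681.30

Jun 8, 112 sold [LIFO — newest first]: 112 @ $19.40 = $2,172.80
Jun 10, 429 sold [LIFO — newest first]: 108 @ $15.95 + 215 @ $19.40 + 106 @ $15.25 = $7,510.10
Jun 16, 238 sold [LIFO — newest first]: 238 @ $16.80 = $3,998.40
Total COGS = $2,172.80 + $7,510.10 + $3,998.40 = $13,681.30
Ending inventory: 78 @ $15.25 + 171 @ $18.65 + 17 @ $16.80 = $4,664.25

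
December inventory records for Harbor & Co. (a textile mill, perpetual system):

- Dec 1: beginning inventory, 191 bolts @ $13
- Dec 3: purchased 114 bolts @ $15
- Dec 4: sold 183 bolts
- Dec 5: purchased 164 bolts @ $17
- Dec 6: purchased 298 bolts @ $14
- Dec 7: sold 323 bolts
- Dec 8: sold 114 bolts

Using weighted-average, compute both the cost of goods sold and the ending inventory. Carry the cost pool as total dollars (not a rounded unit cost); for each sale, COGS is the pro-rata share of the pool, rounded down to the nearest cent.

After Dec 1: 191 on hand, pool $2,483.00 (≈ $13.0000 each)
After Dec 3: 305 on hand, pool $4,193.00 (≈ $13.7475 each)
Dec 4, sell 183: 183/305 × $4,193.00 → $2,515.80
After Dec 5: 286 on hand, pool $4,465.20 (≈ $15.6126 each)
After Dec 6: 584 on hand, pool $8,637.20 (≈ $14.7897 each)
Dec 7, sell 323: 323/584 × $8,637.20 → $4,777.08
Dec 8, sell 114: 114/261 × $3,860.12 → $1,686.02
Total COGS = $2,515.80 + $4,777.08 + $1,686.02 = $8,978.90
Ending inventory (cost pool remaining) = $2,174.10

COGS = $8,978.90; ending inventory = $2,174.10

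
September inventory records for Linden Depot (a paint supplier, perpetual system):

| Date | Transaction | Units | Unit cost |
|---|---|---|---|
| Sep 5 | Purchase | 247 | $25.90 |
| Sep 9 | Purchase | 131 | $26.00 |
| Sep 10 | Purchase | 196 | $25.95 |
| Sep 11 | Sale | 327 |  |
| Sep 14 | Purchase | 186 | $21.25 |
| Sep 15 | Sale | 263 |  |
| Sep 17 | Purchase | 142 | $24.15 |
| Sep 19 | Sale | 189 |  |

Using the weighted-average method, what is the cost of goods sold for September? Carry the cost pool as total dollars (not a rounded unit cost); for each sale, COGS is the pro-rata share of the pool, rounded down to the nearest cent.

COGS = $19,315.90

After Sep 5: 247 on hand, pool $6,397.30 (≈ $25.9000 each)
After Sep 9: 378 on hand, pool $9,803.30 (≈ $25.9347 each)
After Sep 10: 574 on hand, pool $14,889.50 (≈ $25.9399 each)
Sep 11, sell 327: 327/574 × $14,889.50 → $8,482.34
After Sep 14: 433 on hand, pool $10,359.66 (≈ $23.9253 each)
Sep 15, sell 263: 263/433 × $10,359.66 → $6,292.35
After Sep 17: 312 on hand, pool $7,496.61 (≈ $24.0276 each)
Sep 19, sell 189: 189/312 × $7,496.61 → $4,541.21
Total COGS = $8,482.34 + $6,292.35 + $4,541.21 = $19,315.90
Ending inventory (cost pool remaining) = $2,955.40
Check: goods available $22,271.30 = COGS $19,315.90 + ending $2,955.40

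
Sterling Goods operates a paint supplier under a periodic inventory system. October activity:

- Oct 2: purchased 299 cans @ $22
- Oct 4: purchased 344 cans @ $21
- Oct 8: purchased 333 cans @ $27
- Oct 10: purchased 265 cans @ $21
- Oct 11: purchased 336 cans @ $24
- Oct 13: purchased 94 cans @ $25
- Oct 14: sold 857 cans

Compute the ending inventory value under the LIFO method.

Oct 14, 857 sold [LIFO — newest first]: 94 @ $25 + 336 @ $24 + 265 @ $21 + 162 @ $27 = $20,353
Ending inventory: 299 @ $22 + 344 @ $21 + 171 @ $27 = $18,419
Check: goods available $38,772 = COGS $20,353 + ending $18,419

Ending inventory = $18,419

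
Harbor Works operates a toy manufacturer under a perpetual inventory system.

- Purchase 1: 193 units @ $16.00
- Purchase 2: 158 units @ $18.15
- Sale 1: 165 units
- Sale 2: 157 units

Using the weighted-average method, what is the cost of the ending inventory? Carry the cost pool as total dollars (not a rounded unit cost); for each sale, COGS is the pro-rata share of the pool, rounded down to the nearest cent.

After Purchase 1: 193 on hand, pool $3,088.00 (≈ $16.0000 each)
After Purchase 2: 351 on hand, pool $5,955.70 (≈ $16.9678 each)
Sale 1, sell 165: 165/351 × $5,955.70 → $2,799.68
Sale 2, sell 157: 157/186 × $3,156.02 → $2,663.95
Total COGS = $2,799.68 + $2,663.95 = $5,463.63
Ending inventory (cost pool remaining) = $492.07

Ending inventory = $492.07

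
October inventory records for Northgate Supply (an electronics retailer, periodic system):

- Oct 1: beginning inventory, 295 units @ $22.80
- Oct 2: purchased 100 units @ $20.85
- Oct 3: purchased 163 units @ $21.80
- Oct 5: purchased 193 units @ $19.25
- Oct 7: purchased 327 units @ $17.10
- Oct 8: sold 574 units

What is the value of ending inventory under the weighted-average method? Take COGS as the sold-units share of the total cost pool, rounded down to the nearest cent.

Oct 8, sell 574: 574/1078 × $21,671.35 → $11,539.29
Ending inventory (cost pool remaining) = $10,132.06

Ending inventory = $10,132.06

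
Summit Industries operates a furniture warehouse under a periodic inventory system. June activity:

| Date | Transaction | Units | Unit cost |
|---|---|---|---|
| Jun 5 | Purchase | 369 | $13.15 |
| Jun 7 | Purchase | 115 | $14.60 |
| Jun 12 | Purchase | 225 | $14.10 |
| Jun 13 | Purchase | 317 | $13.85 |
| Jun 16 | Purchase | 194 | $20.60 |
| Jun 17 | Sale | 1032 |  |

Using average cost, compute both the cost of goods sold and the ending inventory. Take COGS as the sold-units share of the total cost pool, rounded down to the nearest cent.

COGS = $15,302.95; ending inventory = $2,787.75

Jun 17, sell 1032: 1032/1220 × $18,090.70 → $15,302.95
Ending inventory (cost pool remaining) = $2,787.75
Check: goods available $18,090.70 = COGS $15,302.95 + ending $2,787.75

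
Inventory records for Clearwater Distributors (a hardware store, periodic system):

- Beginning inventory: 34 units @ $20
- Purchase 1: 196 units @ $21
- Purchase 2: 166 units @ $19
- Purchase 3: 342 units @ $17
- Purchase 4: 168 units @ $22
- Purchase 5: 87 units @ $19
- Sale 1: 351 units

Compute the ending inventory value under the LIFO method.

Ending inventory = $12,132

Sale 1 (351) [LIFO — newest first]: 87 @ $19 + 168 @ $22 + 96 @ $17 = $6,981
Ending inventory: 34 @ $20 + 196 @ $21 + 166 @ $19 + 246 @ $17 = $12,132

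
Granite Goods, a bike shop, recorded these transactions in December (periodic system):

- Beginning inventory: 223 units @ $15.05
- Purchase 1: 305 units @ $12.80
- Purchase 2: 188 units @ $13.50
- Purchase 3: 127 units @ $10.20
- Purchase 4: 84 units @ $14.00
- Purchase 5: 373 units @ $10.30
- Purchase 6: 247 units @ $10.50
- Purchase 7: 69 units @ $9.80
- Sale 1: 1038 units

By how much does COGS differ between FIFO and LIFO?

FIFO COGS: 223 @ $15.05 + 305 @ $12.80 + 188 @ $13.50 + 127 @ $10.20 + 84 @ $14.00 + 111 @ $10.30 = $13,412.85
LIFO COGS: 69 @ $9.80 + 247 @ $10.50 + 373 @ $10.30 + 84 @ $14.00 + 127 @ $10.20 + 138 @ $13.50 = $11,446.00
Difference = |$13,412.85 − $11,446.00| = $1,966.85

$1,966.85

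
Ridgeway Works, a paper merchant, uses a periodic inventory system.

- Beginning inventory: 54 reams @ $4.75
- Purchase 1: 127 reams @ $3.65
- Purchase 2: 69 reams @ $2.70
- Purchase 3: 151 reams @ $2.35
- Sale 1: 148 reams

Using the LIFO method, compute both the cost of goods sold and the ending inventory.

COGS = $347.80; ending inventory = $913.40

Sale 1 (148) [LIFO — newest first]: 148 @ $2.35 = $347.80
Ending inventory: 54 @ $4.75 + 127 @ $3.65 + 69 @ $2.70 + 3 @ $2.35 = $913.40
Check: goods available $1,261.20 = COGS $347.80 + ending $913.40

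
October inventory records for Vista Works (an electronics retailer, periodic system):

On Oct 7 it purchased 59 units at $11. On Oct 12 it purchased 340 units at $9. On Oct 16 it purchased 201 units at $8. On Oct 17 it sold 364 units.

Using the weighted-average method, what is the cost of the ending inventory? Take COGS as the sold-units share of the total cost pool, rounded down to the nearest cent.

Ending inventory = $2,091.36

Oct 17, sell 364: 364/600 × $5,317.00 → $3,225.64
Ending inventory (cost pool remaining) = $2,091.36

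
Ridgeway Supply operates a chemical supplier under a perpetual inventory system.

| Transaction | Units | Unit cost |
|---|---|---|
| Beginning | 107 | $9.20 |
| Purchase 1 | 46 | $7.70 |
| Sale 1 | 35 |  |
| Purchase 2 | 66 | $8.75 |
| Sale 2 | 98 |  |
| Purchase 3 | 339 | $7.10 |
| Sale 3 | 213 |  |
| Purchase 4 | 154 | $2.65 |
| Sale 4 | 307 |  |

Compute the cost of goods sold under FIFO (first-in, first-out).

Sale 1 (35) [FIFO — oldest first]: 35 @ $9.20 = $322.00
Sale 2 (98) [FIFO — oldest first]: 72 @ $9.20 + 26 @ $7.70 = $862.60
Sale 3 (213) [FIFO — oldest first]: 20 @ $7.70 + 66 @ $8.75 + 127 @ $7.10 = $1,633.20
Sale 4 (307) [FIFO — oldest first]: 212 @ $7.10 + 95 @ $2.65 = $1,756.95
Total COGS = $322.00 + $862.60 + $1,633.20 + $1,756.95 = $4,574.75
Ending inventory: 59 @ $2.65 = $156.35

COGS = $4,574.75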